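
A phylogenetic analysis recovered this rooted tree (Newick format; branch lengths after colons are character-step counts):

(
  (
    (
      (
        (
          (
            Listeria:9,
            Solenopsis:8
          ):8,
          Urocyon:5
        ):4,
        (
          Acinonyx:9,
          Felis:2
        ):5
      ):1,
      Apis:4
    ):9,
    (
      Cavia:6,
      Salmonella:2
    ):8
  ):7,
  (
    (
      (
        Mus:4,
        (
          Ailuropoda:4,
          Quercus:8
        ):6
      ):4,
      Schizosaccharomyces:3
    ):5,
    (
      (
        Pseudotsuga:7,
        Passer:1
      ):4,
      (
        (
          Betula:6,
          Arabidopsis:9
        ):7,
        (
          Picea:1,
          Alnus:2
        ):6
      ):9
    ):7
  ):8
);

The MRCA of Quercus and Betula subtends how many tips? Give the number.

The MRCA of Quercus and Betula is the node subtending (((Mus,(Ailuropoda,Quercus)),Schizosaccharomyces),((Pseudotsuga,Passer),((Betula,Arabidopsis),(Picea,Alnus)))).
That clade contains 10 terminal taxa: Ailuropoda, Alnus, Arabidopsis, Betula, Mus, Passer, Picea, Pseudotsuga, Quercus, Schizosaccharomyces.

10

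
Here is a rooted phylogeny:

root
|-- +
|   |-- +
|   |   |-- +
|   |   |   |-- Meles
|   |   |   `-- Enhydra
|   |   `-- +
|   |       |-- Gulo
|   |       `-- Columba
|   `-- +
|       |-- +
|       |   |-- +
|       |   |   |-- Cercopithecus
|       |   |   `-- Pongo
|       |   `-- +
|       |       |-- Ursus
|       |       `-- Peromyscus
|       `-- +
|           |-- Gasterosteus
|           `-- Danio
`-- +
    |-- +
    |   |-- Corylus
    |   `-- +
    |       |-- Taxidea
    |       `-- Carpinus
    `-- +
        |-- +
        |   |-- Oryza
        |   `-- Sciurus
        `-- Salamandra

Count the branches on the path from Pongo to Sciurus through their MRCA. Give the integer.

The MRCA of Pongo and Sciurus is the root of the tree.
From Pongo up to that node: 5 branches. From Sciurus up to the same node: 4 branches. Total: 5 + 4 = 9.

9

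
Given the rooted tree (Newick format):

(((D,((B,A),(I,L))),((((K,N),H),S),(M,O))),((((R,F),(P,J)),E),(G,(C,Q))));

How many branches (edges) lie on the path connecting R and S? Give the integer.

9

The MRCA of R and S is the root of the tree.
From R up to that node: 5 branches. From S up to the same node: 4 branches. Total: 5 + 4 = 9.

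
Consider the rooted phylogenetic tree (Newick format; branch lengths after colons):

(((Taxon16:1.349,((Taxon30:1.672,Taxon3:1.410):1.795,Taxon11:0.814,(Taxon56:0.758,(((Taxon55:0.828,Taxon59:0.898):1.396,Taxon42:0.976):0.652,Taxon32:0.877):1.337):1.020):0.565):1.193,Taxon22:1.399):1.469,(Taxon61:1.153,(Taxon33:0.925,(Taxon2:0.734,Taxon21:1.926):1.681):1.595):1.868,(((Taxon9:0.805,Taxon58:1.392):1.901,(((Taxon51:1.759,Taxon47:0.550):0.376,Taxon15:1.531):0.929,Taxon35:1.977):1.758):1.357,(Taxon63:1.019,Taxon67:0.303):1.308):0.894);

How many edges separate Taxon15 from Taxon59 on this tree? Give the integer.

The MRCA of Taxon15 and Taxon59 is the root of the tree.
From Taxon15 up to that node: 5 branches. From Taxon59 up to the same node: 8 branches. Total: 5 + 8 = 13.

13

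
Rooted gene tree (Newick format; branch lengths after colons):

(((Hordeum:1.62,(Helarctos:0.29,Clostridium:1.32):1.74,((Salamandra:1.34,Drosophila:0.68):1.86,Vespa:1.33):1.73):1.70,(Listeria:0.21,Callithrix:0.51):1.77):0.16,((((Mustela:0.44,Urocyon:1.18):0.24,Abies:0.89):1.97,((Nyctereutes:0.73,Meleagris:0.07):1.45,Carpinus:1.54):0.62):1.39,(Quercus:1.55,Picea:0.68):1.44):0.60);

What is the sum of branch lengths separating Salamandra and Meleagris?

10.92

The path runs Salamandra → … → MRCA → … → Meleagris; the MRCA is the root of the tree.
Branch lengths along that path: 1.34 + 1.86 + 1.73 + 1.70 + 0.16 + 0.60 + 1.39 + 0.62 + 1.45 + 0.07 = 10.92.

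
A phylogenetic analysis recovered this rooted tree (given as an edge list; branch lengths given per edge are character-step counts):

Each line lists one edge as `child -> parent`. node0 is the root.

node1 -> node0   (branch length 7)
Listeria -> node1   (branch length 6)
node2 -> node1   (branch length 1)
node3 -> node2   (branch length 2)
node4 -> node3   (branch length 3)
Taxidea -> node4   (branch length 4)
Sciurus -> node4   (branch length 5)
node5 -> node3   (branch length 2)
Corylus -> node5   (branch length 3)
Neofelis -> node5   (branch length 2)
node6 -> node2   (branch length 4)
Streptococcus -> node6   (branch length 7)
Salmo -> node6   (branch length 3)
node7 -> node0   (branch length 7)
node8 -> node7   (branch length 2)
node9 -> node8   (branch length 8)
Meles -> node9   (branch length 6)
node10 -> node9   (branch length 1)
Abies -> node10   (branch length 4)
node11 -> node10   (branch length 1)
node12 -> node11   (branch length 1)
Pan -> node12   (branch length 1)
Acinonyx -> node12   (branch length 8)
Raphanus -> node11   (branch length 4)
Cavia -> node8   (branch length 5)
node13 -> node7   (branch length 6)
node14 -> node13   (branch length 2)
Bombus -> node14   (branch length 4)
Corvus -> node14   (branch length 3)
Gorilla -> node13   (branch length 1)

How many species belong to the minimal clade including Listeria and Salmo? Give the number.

7

The MRCA of Listeria and Salmo is the node subtending (Listeria,(((Taxidea,Sciurus),(Corylus,Neofelis)),(Streptococcus,Salmo))).
That clade contains 7 terminal taxa: Corylus, Listeria, Neofelis, Salmo, Sciurus, Streptococcus, Taxidea.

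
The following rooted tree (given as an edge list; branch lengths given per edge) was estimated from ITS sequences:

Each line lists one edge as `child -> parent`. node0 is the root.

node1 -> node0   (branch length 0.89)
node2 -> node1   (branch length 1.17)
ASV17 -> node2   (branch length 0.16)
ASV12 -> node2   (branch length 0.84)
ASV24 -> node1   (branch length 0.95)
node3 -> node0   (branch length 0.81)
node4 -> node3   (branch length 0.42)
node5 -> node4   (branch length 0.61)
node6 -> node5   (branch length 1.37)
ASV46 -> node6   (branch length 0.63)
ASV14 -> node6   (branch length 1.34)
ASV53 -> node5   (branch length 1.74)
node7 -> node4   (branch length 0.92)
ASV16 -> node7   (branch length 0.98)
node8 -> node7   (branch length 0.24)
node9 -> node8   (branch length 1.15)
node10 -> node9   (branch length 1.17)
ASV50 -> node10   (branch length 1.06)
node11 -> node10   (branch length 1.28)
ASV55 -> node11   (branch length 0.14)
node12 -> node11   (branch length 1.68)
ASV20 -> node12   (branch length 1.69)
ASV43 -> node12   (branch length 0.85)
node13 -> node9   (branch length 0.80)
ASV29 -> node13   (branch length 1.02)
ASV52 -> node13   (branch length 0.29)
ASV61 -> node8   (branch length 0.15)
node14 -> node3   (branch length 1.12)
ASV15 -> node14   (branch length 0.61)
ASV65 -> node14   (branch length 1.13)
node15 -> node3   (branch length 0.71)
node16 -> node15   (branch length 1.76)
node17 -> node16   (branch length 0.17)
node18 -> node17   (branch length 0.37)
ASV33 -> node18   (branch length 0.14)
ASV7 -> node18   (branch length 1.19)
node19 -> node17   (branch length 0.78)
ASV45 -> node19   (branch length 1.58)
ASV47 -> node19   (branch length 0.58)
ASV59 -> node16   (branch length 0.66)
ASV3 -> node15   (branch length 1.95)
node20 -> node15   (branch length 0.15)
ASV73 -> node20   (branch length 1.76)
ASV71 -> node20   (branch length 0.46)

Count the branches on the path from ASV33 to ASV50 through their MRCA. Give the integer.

The MRCA of ASV33 and ASV50 is the node subtending ((((ASV46,ASV14),ASV53),(ASV16,(((ASV50,(ASV55,(ASV20,ASV43))),(ASV29,ASV52)),ASV61))),(ASV15,ASV65),((((ASV33,ASV7),(ASV45,ASV47)),ASV59),ASV3,(ASV73,ASV71))).
From ASV33 up to that node: 5 branches. From ASV50 up to the same node: 6 branches. Total: 5 + 6 = 11.

11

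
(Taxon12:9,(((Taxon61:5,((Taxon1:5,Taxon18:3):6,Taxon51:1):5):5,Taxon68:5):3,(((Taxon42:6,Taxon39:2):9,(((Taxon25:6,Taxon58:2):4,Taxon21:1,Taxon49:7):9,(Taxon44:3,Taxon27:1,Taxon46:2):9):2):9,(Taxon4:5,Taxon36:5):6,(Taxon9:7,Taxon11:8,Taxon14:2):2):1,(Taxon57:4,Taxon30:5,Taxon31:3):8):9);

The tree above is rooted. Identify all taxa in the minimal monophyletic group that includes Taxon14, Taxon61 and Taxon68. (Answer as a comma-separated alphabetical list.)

Tracing Taxon14: it sits inside (Taxon9,Taxon11,Taxon14).
Tracing Taxon61: it sits inside (Taxon61,((Taxon1,Taxon18),Taxon51)).
Tracing Taxon68: it sits inside ((Taxon61,((Taxon1,Taxon18),Taxon51)),Taxon68).
The smallest clade enclosing all 3 is (((Taxon61,((Taxon1,Taxon18),Taxon51)),Taxon68),(((Taxon42,Taxon39),(((Taxon25,Taxon58),Taxon21,Taxon49),(Taxon44,Taxon27,Taxon46))),(Taxon4,Taxon36),(Taxon9,Taxon11,Taxon14)),(Taxon57,Taxon30,Taxon31)); the answer is its 22 terminal taxa in alphabetical order.

Taxon1, Taxon11, Taxon14, Taxon18, Taxon21, Taxon25, Taxon27, Taxon30, Taxon31, Taxon36, Taxon39, Taxon4, Taxon42, Taxon44, Taxon46, Taxon49, Taxon51, Taxon57, Taxon58, Taxon61, Taxon68, Taxon9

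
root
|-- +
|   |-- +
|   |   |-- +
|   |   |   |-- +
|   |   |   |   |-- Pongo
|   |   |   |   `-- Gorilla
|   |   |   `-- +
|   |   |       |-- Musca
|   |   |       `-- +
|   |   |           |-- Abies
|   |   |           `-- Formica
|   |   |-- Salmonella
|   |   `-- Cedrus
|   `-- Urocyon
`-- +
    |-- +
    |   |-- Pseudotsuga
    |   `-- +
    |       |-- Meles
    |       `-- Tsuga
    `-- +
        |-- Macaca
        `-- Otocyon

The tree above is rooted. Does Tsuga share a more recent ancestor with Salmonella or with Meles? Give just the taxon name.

The MRCA of Tsuga and Meles subtends (Meles,Tsuga) (2 taxa).
The MRCA of Tsuga and Salmonella is the root, subtending the entire tree (13 taxa).
The first is nested inside the second, so Tsuga shares a more recent common ancestor with Meles.

Meles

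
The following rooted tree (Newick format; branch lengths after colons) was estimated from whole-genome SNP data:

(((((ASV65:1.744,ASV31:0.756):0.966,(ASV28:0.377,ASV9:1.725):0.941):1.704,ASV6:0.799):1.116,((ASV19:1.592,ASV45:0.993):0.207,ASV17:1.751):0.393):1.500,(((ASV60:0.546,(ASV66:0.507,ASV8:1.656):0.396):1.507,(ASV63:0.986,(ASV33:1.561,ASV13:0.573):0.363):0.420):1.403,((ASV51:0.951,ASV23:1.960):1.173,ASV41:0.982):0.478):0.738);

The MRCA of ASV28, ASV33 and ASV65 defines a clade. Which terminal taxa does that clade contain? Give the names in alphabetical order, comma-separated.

ASV13, ASV17, ASV19, ASV23, ASV28, ASV31, ASV33, ASV41, ASV45, ASV51, ASV6, ASV60, ASV63, ASV65, ASV66, ASV8, ASV9

Tracing ASV28: it sits inside (ASV28,ASV9).
Tracing ASV33: it sits inside (ASV33,ASV13).
Tracing ASV65: it sits inside (ASV65,ASV31).
The smallest clade enclosing all 3 is the whole tree (their MRCA is the root), so the answer is all 17 tips in alphabetical order.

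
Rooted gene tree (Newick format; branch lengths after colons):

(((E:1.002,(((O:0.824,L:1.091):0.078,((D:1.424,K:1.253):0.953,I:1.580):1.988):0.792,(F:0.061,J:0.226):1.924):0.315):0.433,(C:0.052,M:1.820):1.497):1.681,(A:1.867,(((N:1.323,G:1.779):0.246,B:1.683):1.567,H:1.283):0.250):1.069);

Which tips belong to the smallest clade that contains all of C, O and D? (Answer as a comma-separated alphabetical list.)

Tracing C: it sits inside (C,M).
Tracing O: it sits inside (O,L).
Tracing D: it sits inside (D,K).
The smallest clade enclosing all 3 is ((E,(((O,L),((D,K),I)),(F,J))),(C,M)); the answer is its 10 terminal taxa in alphabetical order.

C, D, E, F, I, J, K, L, M, O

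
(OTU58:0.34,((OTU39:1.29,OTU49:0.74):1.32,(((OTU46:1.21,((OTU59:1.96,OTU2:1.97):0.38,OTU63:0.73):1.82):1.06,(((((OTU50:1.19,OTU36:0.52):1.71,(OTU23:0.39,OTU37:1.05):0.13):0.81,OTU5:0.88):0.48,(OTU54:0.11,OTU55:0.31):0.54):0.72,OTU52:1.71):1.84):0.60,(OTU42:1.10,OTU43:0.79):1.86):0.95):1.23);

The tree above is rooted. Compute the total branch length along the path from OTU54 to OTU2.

8.44

The path runs OTU54 → … → MRCA → … → OTU2; the MRCA is the node subtending ((OTU46,((OTU59,OTU2),OTU63)),(((((OTU50,OTU36),(OTU23,OTU37)),OTU5),(OTU54,OTU55)),OTU52)).
Branch lengths along that path: 0.11 + 0.54 + 0.72 + 1.84 + 1.06 + 1.82 + 0.38 + 1.97 = 8.44.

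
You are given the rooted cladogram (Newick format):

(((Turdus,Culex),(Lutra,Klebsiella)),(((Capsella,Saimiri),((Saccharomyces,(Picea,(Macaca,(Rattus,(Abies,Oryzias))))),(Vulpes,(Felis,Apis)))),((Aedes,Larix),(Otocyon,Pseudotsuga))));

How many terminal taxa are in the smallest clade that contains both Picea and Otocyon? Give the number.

15

The MRCA of Picea and Otocyon is the node subtending (((Capsella,Saimiri),((Saccharomyces,(Picea,(Macaca,(Rattus,(Abies,Oryzias))))),(Vulpes,(Felis,Apis)))),((Aedes,Larix),(Otocyon,Pseudotsuga))).
That clade contains 15 terminal taxa: Abies, Aedes, Apis, Capsella, Felis, Larix, Macaca, Oryzias, Otocyon, Picea, Pseudotsuga, Rattus, Saccharomyces, Saimiri, Vulpes.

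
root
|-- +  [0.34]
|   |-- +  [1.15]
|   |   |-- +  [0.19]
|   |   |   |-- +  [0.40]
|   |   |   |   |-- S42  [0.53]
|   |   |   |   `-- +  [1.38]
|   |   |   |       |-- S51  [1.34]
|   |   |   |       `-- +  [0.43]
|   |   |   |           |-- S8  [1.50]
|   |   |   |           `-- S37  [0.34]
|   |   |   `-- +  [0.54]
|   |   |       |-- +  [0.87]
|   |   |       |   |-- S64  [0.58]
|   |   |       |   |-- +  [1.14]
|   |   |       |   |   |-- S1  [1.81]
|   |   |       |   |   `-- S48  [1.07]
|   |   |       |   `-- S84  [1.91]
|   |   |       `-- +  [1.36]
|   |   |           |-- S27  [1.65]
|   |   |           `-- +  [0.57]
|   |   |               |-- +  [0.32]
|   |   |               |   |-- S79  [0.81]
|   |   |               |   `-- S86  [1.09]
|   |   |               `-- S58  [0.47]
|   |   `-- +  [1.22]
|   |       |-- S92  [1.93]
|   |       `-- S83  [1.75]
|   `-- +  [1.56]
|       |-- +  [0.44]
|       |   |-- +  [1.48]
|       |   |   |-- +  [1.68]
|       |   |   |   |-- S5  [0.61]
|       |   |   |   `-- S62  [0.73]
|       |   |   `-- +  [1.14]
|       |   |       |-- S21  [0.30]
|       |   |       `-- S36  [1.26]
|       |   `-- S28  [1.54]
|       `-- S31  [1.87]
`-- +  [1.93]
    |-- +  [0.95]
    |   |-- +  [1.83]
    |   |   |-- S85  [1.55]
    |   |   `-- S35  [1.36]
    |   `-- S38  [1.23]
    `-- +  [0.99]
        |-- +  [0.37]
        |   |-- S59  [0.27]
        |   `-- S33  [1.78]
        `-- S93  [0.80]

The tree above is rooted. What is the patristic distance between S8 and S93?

The path runs S8 → … → MRCA → … → S93; the MRCA is the root of the tree.
Branch lengths along that path: 1.50 + 0.43 + 1.38 + 0.40 + 0.19 + 1.15 + 0.34 + 1.93 + 0.99 + 0.80 = 9.11.

9.11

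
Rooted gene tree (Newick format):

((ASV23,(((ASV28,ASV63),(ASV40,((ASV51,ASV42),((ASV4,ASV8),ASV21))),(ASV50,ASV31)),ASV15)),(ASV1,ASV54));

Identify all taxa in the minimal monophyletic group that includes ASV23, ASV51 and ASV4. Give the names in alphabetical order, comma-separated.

ASV15, ASV21, ASV23, ASV28, ASV31, ASV4, ASV40, ASV42, ASV50, ASV51, ASV63, ASV8

Tracing ASV23: it sits inside (ASV23,(((ASV28,ASV63),(ASV40,((ASV51,ASV42),((ASV4,ASV8),ASV21))),(ASV50,ASV31)),ASV15)).
Tracing ASV51: it sits inside (ASV51,ASV42).
Tracing ASV4: it sits inside (ASV4,ASV8).
The smallest clade enclosing all 3 is (ASV23,(((ASV28,ASV63),(ASV40,((ASV51,ASV42),((ASV4,ASV8),ASV21))),(ASV50,ASV31)),ASV15)); the answer is its 12 terminal taxa in alphabetical order.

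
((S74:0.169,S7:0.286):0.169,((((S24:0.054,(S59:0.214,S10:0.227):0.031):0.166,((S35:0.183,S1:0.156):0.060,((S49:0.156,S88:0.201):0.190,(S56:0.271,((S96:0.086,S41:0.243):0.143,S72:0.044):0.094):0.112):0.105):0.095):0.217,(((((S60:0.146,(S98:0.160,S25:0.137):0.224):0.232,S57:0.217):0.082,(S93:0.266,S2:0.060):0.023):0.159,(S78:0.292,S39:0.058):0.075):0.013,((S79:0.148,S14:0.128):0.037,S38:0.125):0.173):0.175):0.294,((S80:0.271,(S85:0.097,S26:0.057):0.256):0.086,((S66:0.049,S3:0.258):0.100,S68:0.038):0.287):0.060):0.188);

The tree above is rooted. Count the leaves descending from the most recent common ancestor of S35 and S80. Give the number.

The MRCA of S35 and S80 is the node subtending ((((S24,(S59,S10)),((S35,S1),((S49,S88),(S56,((S96,S41),S72))))),(((((S60,(S98,S25)),S57),(S93,S2)),(S78,S39)),((S79,S14),S38))),((S80,(S85,S26)),((S66,S3),S68))).
That clade contains 28 terminal taxa: S1, S10, S14, S2, S24, S25, S26, S3, S35, S38, S39, S41, S49, S56, S57, S59, S60, S66, S68, S72, S78, S79, S80, S85, S88, S93, S96, S98.

28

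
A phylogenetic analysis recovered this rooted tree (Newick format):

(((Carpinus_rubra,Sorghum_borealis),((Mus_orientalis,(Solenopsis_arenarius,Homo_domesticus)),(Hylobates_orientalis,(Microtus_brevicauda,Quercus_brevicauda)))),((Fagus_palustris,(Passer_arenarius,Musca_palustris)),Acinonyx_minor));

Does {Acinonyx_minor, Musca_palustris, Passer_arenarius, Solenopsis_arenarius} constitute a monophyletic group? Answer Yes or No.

The MRCA of the listed taxa is the root, so the smallest clade containing them is the whole tree.
That clade also contains Carpinus_rubra, Fagus_palustris, Homo_domesticus, Hylobates_orientalis, Microtus_brevicauda, Mus_orientalis, Quercus_brevicauda, Sorghum_borealis, which are not in the proposed group, so the group is not monophyletic.

No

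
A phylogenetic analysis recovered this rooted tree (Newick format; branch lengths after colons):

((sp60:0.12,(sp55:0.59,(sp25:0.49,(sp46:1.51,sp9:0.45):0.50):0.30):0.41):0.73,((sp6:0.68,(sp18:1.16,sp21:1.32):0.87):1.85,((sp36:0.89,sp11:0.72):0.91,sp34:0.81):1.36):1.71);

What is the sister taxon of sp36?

sp11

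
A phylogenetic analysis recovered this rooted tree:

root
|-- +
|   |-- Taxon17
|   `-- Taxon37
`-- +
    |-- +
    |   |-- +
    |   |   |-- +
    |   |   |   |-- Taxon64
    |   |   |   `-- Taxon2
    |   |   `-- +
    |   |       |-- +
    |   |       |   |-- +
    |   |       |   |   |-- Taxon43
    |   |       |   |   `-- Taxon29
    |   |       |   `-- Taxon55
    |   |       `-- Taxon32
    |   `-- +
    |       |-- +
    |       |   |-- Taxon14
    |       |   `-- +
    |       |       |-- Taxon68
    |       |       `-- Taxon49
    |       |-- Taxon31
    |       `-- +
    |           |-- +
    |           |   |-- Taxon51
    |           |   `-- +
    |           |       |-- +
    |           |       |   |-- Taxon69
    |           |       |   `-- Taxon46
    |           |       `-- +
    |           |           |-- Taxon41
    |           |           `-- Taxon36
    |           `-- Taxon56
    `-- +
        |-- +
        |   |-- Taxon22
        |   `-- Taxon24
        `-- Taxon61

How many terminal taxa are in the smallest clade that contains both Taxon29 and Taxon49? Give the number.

16

The MRCA of Taxon29 and Taxon49 is the node subtending (((Taxon64,Taxon2),(((Taxon43,Taxon29),Taxon55),Taxon32)),((Taxon14,(Taxon68,Taxon49)),Taxon31,((Taxon51,((Taxon69,Taxon46),(Taxon41,Taxon36))),Taxon56))).
That clade contains 16 terminal taxa: Taxon14, Taxon2, Taxon29, Taxon31, Taxon32, Taxon36, Taxon41, Taxon43, Taxon46, Taxon49, Taxon51, Taxon55, Taxon56, Taxon64, Taxon68, Taxon69.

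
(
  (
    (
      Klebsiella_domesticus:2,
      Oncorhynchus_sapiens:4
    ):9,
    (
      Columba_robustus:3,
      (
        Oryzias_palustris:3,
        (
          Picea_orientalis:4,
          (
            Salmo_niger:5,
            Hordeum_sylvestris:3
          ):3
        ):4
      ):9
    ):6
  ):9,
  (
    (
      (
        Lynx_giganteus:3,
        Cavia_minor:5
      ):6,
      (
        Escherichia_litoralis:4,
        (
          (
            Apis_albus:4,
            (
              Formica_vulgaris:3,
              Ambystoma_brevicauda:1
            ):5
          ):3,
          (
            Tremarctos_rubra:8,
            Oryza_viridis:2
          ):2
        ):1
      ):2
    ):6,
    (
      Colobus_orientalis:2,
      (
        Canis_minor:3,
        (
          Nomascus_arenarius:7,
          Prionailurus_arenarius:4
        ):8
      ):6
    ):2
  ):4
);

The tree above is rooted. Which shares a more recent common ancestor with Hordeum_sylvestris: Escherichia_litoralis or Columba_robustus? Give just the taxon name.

Columba_robustus

The MRCA of Hordeum_sylvestris and Columba_robustus subtends (Columba_robustus,(Oryzias_palustris,(Picea_orientalis,(Salmo_niger,Hordeum_sylvestris)))) (5 taxa).
The MRCA of Hordeum_sylvestris and Escherichia_litoralis is the root, subtending the entire tree (19 taxa).
The first is nested inside the second, so Hordeum_sylvestris shares a more recent common ancestor with Columba_robustus.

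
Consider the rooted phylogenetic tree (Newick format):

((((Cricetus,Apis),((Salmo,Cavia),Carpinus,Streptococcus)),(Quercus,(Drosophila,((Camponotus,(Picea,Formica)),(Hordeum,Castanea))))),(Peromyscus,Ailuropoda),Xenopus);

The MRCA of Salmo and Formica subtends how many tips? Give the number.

The MRCA of Salmo and Formica is the node subtending (((Cricetus,Apis),((Salmo,Cavia),Carpinus,Streptococcus)),(Quercus,(Drosophila,((Camponotus,(Picea,Formica)),(Hordeum,Castanea))))).
That clade contains 13 terminal taxa: Apis, Camponotus, Carpinus, Castanea, Cavia, Cricetus, Drosophila, Formica, Hordeum, Picea, Quercus, Salmo, Streptococcus.

13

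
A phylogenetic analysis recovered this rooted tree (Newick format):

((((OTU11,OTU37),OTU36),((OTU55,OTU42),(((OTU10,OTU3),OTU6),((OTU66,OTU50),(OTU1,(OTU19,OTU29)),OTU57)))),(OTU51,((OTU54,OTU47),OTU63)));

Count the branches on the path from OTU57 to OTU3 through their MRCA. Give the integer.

The MRCA of OTU57 and OTU3 is the node subtending (((OTU10,OTU3),OTU6),((OTU66,OTU50),(OTU1,(OTU19,OTU29)),OTU57)).
From OTU57 up to that node: 2 branches. From OTU3 up to the same node: 3 branches. Total: 2 + 3 = 5.

5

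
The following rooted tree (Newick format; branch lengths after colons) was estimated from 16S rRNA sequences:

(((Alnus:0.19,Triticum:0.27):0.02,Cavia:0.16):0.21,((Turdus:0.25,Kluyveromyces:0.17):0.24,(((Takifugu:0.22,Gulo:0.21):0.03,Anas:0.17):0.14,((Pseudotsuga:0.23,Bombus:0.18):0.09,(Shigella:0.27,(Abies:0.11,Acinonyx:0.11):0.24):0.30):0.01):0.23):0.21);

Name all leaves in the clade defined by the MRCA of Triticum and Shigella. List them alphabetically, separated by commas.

Abies, Acinonyx, Alnus, Anas, Bombus, Cavia, Gulo, Kluyveromyces, Pseudotsuga, Shigella, Takifugu, Triticum, Turdus

Tracing Triticum: it sits inside (Alnus,Triticum).
Tracing Shigella: it sits inside (Shigella,(Abies,Acinonyx)).
The smallest clade enclosing both is the whole tree (their MRCA is the root), so the answer is all 13 tips in alphabetical order.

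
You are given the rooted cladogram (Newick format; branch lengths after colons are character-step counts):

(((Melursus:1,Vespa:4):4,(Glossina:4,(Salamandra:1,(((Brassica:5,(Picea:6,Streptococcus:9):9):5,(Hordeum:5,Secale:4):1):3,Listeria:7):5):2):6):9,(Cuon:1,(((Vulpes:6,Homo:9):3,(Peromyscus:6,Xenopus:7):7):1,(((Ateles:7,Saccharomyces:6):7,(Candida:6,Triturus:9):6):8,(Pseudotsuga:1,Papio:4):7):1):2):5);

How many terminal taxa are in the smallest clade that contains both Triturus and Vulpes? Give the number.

The MRCA of Triturus and Vulpes is the node subtending (((Vulpes,Homo),(Peromyscus,Xenopus)),(((Ateles,Saccharomyces),(Candida,Triturus)),(Pseudotsuga,Papio))).
That clade contains 10 terminal taxa: Ateles, Candida, Homo, Papio, Peromyscus, Pseudotsuga, Saccharomyces, Triturus, Vulpes, Xenopus.

10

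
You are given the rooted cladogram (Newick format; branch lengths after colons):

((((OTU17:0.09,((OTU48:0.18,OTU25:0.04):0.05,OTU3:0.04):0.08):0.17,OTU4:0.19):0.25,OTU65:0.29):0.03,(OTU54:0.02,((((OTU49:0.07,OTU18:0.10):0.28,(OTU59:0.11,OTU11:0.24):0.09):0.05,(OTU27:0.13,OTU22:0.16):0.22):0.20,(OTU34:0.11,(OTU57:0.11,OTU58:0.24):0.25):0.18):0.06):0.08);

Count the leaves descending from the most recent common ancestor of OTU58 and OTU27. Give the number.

9

The MRCA of OTU58 and OTU27 is the node subtending ((((OTU49,OTU18),(OTU59,OTU11)),(OTU27,OTU22)),(OTU34,(OTU57,OTU58))).
That clade contains 9 terminal taxa: OTU11, OTU18, OTU22, OTU27, OTU34, OTU49, OTU57, OTU58, OTU59.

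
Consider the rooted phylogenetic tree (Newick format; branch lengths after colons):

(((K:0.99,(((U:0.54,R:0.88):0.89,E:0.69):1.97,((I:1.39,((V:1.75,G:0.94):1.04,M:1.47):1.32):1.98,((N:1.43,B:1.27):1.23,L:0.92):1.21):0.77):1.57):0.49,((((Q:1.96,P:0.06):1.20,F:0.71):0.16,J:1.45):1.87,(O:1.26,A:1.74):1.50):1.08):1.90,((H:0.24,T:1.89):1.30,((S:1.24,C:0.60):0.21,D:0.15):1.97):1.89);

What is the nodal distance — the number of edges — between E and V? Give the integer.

The MRCA of E and V is the node subtending (((U,R),E),((I,((V,G),M)),((N,B),L))).
From E up to that node: 2 branches. From V up to the same node: 5 branches. Total: 2 + 5 = 7.

7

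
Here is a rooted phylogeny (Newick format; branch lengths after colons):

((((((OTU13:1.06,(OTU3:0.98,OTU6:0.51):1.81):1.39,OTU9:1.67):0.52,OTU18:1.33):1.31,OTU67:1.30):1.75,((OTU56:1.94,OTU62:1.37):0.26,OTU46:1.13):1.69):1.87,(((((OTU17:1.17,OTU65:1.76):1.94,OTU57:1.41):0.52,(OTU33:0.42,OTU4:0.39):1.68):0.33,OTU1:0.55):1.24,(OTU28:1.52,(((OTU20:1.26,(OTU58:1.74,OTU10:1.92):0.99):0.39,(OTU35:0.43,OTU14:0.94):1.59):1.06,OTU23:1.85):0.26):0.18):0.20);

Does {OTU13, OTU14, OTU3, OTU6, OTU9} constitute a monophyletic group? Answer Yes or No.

No

The MRCA of the listed taxa is the root, so the smallest clade containing them is the whole tree.
That clade also contains OTU1, OTU10, OTU17, OTU18, OTU20, OTU23, OTU28, OTU33, OTU35, OTU4, OTU46, OTU56, OTU57, OTU58, OTU62, OTU65, OTU67, which are not in the proposed group, so the group is not monophyletic.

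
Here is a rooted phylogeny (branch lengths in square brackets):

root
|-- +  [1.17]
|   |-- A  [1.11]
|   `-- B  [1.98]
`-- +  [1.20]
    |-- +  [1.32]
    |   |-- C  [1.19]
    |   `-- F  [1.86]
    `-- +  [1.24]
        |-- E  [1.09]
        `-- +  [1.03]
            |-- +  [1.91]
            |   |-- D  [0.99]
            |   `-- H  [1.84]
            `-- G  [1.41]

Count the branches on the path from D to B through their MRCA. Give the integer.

7

The MRCA of D and B is the root of the tree.
From D up to that node: 5 branches. From B up to the same node: 2 branches. Total: 5 + 2 = 7.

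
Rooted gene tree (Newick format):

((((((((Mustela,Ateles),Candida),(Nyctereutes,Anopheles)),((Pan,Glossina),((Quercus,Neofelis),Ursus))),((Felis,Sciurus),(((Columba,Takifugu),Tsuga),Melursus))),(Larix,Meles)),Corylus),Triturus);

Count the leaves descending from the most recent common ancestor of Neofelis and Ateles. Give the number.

10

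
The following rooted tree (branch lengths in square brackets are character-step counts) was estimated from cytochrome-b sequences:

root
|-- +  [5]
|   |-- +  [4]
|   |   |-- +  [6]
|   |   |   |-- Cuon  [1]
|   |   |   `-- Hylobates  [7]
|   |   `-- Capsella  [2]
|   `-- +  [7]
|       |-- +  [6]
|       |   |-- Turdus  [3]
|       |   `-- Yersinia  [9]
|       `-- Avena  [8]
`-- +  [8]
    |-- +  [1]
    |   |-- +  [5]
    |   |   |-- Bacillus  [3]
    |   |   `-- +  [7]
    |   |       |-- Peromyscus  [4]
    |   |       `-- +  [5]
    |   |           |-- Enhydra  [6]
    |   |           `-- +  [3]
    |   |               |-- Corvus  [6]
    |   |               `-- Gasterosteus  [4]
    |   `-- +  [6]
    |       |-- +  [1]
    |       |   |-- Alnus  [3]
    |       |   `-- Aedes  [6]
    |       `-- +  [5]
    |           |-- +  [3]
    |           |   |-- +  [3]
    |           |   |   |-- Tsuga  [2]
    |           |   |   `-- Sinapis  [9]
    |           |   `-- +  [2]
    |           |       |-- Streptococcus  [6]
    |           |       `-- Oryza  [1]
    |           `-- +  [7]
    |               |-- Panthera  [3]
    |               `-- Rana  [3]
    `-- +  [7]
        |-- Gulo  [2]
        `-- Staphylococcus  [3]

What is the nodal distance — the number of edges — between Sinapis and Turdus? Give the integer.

The MRCA of Sinapis and Turdus is the root of the tree.
From Sinapis up to that node: 7 branches. From Turdus up to the same node: 4 branches. Total: 7 + 4 = 11.

11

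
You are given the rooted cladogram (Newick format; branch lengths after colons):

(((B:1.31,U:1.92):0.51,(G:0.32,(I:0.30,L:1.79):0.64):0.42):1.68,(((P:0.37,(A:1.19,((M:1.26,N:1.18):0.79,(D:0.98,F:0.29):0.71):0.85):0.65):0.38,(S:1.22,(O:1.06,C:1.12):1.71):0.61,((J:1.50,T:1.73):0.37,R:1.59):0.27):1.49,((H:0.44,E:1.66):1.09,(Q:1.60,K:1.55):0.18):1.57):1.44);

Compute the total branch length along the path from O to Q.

The path runs O → … → MRCA → … → Q; the MRCA is the node subtending (((P,(A,((M,N),(D,F)))),(S,(O,C)),((J,T),R)),((H,E),(Q,K))).
Branch lengths along that path: 1.06 + 1.71 + 0.61 + 1.49 + 1.57 + 0.18 + 1.60 = 8.22.

8.22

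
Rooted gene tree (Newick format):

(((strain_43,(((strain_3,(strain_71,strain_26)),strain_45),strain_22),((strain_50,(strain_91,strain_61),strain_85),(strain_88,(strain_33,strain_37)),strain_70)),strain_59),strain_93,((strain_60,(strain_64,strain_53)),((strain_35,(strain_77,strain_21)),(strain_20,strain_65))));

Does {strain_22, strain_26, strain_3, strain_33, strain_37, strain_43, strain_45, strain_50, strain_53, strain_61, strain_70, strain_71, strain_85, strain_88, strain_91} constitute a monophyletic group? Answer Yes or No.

No

The MRCA of the listed taxa is the root, so the smallest clade containing them is the whole tree.
That clade also contains strain_20, strain_21, strain_35, strain_59, strain_60, strain_64, strain_65, strain_77, strain_93, which are not in the proposed group, so the group is not monophyletic.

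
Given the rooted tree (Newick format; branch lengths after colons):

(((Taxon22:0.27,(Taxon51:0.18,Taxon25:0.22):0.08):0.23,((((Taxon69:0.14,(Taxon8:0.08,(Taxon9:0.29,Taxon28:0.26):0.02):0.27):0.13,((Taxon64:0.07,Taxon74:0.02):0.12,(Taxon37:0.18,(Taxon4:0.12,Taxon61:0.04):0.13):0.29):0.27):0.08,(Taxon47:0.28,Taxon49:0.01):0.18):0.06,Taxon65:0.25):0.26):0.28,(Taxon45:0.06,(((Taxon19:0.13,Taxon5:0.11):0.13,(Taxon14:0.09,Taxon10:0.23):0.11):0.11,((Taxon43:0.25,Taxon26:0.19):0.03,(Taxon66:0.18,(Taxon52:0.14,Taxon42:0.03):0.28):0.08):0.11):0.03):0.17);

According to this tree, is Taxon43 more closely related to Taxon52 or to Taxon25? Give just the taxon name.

Taxon52

The MRCA of Taxon43 and Taxon52 subtends ((Taxon43,Taxon26),(Taxon66,(Taxon52,Taxon42))) (5 taxa).
The MRCA of Taxon43 and Taxon25 is the root, subtending the entire tree (25 taxa).
The first is nested inside the second, so Taxon43 shares a more recent common ancestor with Taxon52.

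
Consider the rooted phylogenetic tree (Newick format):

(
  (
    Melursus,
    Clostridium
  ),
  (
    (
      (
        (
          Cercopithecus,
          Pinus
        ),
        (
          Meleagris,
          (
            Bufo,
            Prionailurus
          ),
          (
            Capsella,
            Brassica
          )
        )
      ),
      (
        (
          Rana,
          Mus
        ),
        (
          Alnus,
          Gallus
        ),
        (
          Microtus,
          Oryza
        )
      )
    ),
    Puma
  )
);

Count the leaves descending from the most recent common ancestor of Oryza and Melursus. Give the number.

16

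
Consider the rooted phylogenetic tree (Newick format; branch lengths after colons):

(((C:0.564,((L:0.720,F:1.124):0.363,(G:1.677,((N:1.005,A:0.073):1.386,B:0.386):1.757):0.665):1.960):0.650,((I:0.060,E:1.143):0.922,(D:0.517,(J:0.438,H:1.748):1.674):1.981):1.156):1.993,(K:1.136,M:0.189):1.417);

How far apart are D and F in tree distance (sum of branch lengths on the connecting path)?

7.751

The path runs D → … → MRCA → … → F; the MRCA is the node subtending ((C,((L,F),(G,((N,A),B)))),((I,E),(D,(J,H)))).
Branch lengths along that path: 0.517 + 1.981 + 1.156 + 0.650 + 1.960 + 0.363 + 1.124 = 7.751.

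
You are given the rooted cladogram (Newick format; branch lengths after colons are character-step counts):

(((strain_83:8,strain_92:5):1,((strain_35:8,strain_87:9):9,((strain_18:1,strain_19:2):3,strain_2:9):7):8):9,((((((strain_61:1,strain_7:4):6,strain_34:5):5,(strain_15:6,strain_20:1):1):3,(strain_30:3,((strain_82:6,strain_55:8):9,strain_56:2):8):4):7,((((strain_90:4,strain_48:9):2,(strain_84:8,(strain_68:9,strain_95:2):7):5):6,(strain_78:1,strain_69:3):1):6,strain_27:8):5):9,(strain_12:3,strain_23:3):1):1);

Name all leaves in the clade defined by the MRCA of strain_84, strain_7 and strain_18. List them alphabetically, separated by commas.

strain_12, strain_15, strain_18, strain_19, strain_2, strain_20, strain_23, strain_27, strain_30, strain_34, strain_35, strain_48, strain_55, strain_56, strain_61, strain_68, strain_69, strain_7, strain_78, strain_82, strain_83, strain_84, strain_87, strain_90, strain_92, strain_95

Tracing strain_84: it sits inside (strain_84,(strain_68,strain_95)).
Tracing strain_7: it sits inside (strain_61,strain_7).
Tracing strain_18: it sits inside (strain_18,strain_19).
The smallest clade enclosing all 3 is the whole tree (their MRCA is the root), so the answer is all 26 tips in alphabetical order.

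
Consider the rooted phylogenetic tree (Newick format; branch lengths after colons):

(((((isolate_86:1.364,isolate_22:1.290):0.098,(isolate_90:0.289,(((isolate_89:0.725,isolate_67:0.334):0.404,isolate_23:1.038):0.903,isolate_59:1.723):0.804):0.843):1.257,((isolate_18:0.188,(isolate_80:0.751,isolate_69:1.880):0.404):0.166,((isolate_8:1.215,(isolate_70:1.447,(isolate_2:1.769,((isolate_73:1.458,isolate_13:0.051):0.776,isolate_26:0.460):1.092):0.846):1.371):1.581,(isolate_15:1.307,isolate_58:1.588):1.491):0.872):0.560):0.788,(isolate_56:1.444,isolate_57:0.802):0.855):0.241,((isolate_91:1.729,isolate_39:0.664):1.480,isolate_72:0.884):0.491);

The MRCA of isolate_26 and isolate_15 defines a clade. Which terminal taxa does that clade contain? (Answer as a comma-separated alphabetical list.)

isolate_13, isolate_15, isolate_2, isolate_26, isolate_58, isolate_70, isolate_73, isolate_8

Tracing isolate_26: it sits inside ((isolate_73,isolate_13),isolate_26).
Tracing isolate_15: it sits inside (isolate_15,isolate_58).
The smallest clade enclosing both is ((isolate_8,(isolate_70,(isolate_2,((isolate_73,isolate_13),isolate_26)))),(isolate_15,isolate_58)); the answer is its 8 terminal taxa in alphabetical order.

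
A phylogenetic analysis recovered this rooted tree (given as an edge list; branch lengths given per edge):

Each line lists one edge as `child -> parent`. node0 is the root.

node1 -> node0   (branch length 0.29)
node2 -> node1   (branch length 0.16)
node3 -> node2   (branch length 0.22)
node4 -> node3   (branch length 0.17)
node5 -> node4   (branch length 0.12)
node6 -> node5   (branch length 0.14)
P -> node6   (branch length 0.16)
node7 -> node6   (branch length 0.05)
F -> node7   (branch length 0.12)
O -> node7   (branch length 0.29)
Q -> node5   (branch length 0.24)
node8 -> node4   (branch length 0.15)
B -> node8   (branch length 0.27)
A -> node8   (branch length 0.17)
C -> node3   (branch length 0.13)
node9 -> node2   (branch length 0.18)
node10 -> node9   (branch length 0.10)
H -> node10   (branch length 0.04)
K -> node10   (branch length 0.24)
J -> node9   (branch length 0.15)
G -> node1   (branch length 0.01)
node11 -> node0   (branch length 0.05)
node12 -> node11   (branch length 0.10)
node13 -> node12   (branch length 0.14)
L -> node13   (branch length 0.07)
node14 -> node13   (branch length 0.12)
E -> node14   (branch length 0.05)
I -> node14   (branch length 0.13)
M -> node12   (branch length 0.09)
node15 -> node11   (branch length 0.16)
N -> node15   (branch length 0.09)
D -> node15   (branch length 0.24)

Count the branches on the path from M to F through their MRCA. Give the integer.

The MRCA of M and F is the root of the tree.
From M up to that node: 3 branches. From F up to the same node: 8 branches. Total: 3 + 8 = 11.

11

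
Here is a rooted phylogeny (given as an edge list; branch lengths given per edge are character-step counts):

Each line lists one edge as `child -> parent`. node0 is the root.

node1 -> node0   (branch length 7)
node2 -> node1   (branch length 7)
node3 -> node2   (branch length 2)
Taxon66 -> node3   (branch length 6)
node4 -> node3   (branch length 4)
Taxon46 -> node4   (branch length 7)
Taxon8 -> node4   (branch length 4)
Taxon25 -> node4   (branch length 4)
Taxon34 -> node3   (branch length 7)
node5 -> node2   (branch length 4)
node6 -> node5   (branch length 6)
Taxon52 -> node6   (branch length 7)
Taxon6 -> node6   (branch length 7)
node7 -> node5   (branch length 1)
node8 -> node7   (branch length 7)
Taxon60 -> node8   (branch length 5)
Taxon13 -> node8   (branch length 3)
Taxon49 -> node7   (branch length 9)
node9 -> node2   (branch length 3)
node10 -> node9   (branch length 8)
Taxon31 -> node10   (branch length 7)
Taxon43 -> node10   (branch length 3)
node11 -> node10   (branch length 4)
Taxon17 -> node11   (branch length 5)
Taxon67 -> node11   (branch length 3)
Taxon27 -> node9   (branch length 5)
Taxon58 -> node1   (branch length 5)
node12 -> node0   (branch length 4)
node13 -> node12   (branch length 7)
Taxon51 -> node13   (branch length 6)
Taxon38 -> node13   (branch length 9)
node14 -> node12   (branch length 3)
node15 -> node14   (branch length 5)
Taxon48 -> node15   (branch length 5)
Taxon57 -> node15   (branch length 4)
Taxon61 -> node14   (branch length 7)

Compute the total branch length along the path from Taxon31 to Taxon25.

The path runs Taxon31 → … → MRCA → … → Taxon25; the MRCA is the node subtending ((Taxon66,(Taxon46,Taxon8,Taxon25),Taxon34),((Taxon52,Taxon6),((Taxon60,Taxon13),Taxon49)),((Taxon31,Taxon43,(Taxon17,Taxon67)),Taxon27)).
Branch lengths along that path: 7 + 8 + 3 + 2 + 4 + 4 = 28.

28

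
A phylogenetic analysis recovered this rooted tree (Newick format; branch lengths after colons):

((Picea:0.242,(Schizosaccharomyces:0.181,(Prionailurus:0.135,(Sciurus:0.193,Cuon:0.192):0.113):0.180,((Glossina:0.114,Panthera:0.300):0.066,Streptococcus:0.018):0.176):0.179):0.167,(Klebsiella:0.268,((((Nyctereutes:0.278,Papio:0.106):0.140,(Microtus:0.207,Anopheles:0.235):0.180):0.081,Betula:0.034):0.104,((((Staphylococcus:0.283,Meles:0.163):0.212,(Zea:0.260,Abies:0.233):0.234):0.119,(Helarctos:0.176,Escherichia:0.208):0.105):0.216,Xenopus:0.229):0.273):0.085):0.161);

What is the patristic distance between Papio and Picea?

1.086

The path runs Papio → … → MRCA → … → Picea; the MRCA is the root of the tree.
Branch lengths along that path: 0.106 + 0.140 + 0.081 + 0.104 + 0.085 + 0.161 + 0.167 + 0.242 = 1.086.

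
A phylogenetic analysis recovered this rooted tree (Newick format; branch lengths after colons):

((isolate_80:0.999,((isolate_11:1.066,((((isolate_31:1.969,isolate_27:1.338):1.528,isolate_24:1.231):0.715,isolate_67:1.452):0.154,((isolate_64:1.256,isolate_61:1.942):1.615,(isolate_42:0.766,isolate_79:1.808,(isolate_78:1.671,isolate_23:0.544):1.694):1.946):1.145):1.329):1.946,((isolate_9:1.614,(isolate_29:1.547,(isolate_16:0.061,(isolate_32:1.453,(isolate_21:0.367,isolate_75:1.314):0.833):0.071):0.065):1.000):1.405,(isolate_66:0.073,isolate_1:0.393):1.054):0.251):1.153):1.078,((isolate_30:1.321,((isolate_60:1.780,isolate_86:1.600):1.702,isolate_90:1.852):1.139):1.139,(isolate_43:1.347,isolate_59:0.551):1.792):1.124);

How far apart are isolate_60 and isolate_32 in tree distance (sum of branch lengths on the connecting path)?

13.360

The path runs isolate_60 → … → MRCA → … → isolate_32; the MRCA is the root of the tree.
Branch lengths along that path: 1.780 + 1.702 + 1.139 + 1.139 + 1.124 + 1.078 + 1.153 + 0.251 + 1.405 + 1.000 + 0.065 + 0.071 + 1.453 = 13.360.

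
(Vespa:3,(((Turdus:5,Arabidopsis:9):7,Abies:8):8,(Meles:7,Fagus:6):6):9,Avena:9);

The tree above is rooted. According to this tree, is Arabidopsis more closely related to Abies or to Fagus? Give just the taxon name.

The MRCA of Arabidopsis and Abies subtends ((Turdus,Arabidopsis),Abies) (3 taxa).
The MRCA of Arabidopsis and Fagus subtends (((Turdus,Arabidopsis),Abies),(Meles,Fagus)) (5 taxa).
The first is nested inside the second, so Arabidopsis shares a more recent common ancestor with Abies.

Abies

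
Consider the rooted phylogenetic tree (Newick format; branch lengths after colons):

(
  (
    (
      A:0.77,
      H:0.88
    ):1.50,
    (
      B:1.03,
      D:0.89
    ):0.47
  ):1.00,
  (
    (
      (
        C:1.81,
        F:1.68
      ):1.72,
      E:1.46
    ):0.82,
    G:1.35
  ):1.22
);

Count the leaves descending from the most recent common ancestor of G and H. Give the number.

The MRCA of G and H is the root, so the clade is the entire tree.
That clade contains 8 terminal taxa: A, B, C, D, E, F, G, H.

8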